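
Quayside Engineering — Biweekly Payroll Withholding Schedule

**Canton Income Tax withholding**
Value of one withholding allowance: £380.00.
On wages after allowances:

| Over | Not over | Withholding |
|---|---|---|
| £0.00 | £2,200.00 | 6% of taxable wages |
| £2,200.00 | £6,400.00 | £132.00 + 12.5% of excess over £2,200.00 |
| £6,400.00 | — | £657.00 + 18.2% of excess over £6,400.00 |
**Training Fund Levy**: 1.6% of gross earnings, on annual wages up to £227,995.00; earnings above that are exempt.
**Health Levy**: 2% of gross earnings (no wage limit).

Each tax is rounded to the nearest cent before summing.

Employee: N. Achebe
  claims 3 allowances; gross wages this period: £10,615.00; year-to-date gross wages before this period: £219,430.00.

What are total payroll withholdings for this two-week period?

Canton Income Tax: taxable = £10,615.00 − 3×£380.00 = £9,475.00
  £657.00 + 18.2% × (£9,475.00 − £6,400.00) = £657.00 + 18.2% × £3,075.00 = £1,216.65
Training Fund Levy: cap £227,995.00 − YTD £219,430.00 = £8,565.00 subject; 1.6% × £8,565.00 = £137.04
Health Levy: 2% × £10,615.00 = £212.30
Total: £1,216.65 + £137.04 + £212.30 = £1,565.99

£1,565.99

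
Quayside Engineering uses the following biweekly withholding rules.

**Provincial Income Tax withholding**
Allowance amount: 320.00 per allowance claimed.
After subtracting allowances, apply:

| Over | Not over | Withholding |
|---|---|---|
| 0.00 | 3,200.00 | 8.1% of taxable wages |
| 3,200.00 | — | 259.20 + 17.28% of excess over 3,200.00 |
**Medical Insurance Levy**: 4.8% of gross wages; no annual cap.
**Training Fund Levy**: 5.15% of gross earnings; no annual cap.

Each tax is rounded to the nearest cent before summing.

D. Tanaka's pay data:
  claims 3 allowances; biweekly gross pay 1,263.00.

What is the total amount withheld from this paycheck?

Provincial Income Tax: taxable = 1,263.00 − 3×320.00 = 303.00
  8.1% × 303.00 = 24.54
Medical Insurance Levy: 4.8% × 1,263.00 = 60.62
Training Fund Levy: 5.15% × 1,263.00 = 65.04
Total: 24.54 + 60.62 + 65.04 = 150.20

150.20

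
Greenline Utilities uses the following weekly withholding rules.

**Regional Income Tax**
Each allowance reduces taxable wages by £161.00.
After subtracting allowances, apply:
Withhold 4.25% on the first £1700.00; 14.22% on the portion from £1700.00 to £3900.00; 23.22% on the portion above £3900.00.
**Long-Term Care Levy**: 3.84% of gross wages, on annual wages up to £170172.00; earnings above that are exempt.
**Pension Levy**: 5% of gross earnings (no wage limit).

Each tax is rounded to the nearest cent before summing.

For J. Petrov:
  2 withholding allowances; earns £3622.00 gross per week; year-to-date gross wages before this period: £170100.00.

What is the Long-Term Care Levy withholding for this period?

Long-Term Care Levy: cap £170172.00 − YTD £170100.00 = £72.00 subject; 3.84% × £72.00 = £2.76

£2.76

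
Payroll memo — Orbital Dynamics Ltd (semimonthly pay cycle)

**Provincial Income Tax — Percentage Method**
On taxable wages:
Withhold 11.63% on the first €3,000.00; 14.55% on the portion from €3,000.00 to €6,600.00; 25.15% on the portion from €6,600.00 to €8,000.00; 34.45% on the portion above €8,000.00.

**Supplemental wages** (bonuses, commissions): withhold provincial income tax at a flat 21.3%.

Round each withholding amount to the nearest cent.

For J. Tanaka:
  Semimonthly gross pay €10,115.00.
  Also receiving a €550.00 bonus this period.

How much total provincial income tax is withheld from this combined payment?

€2,070.57

Provincial Income Tax: taxable = €10,115.00
  €1,224.80 + 34.45% × (€10,115.00 − €8,000.00) = €1,224.80 + 34.45% × €2,115.00 = €1,953.42
Supplemental (21.3% flat on bonus): 21.3% × €550.00 = €117.15
Total provincial income tax: €1,953.42 + €117.15 = €2,070.57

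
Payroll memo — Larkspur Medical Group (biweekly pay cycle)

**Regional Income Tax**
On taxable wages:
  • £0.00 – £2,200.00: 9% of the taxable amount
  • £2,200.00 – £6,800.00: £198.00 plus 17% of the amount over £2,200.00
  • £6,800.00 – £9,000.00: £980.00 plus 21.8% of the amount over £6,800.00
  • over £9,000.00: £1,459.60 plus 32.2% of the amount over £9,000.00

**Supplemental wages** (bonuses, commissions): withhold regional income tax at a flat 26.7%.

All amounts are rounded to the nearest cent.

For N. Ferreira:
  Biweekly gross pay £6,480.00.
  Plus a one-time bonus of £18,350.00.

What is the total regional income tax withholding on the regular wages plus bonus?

Regional Income Tax: taxable = £6,480.00
  £198.00 + 17% × (£6,480.00 − £2,200.00) = £198.00 + 17% × £4,280.00 = £925.60
Supplemental (26.7% flat on bonus): 26.7% × £18,350.00 = £4,899.45
Total regional income tax: £925.60 + £4,899.45 = £5,825.05

£5,825.05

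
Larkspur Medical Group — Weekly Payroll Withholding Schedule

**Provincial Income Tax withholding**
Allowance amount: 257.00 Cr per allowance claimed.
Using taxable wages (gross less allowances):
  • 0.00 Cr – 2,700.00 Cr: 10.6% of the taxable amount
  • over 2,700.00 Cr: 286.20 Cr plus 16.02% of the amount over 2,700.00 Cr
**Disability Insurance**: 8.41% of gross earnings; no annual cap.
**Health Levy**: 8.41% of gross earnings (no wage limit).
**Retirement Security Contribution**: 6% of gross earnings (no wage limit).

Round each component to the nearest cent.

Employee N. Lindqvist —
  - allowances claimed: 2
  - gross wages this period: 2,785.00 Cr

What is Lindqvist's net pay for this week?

1,908.73 Cr

Provincial Income Tax: taxable = 2,785.00 Cr − 2×257.00 Cr = 2,271.00 Cr
  10.6% × 2,271.00 Cr = 240.73 Cr
Disability Insurance: 8.41% × 2,785.00 Cr = 234.22 Cr
Health Levy: 8.41% × 2,785.00 Cr = 234.22 Cr
Retirement Security Contribution: 6% × 2,785.00 Cr = 167.10 Cr
Total withheld: 240.73 Cr + 234.22 Cr + 234.22 Cr + 167.10 Cr = 876.27 Cr
Net pay: 2,785.00 Cr − 876.27 Cr = 1,908.73 Cr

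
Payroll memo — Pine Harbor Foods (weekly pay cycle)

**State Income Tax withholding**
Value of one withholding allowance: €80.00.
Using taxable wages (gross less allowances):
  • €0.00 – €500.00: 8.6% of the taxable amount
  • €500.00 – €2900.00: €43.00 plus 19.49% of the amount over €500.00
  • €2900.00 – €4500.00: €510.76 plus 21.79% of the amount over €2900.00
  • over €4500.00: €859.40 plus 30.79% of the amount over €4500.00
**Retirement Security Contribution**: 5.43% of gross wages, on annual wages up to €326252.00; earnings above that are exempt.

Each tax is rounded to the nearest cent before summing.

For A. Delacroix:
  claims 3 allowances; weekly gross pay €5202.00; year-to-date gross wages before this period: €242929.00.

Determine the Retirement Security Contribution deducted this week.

€282.47

Retirement Security Contribution: 5.43% × €5202.00 = €282.47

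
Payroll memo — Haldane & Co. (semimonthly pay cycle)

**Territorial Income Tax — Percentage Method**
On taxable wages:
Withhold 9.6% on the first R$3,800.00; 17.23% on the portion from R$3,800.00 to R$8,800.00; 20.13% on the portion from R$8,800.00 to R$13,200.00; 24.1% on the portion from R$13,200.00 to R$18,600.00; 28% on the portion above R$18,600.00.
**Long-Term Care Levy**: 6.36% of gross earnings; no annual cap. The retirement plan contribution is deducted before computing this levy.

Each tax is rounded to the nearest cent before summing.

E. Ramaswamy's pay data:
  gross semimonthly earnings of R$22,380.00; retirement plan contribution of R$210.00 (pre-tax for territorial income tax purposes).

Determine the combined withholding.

R$5,823.03

Territorial Income Tax: taxable = R$22,380.00 − R$210.00 = R$22,170.00
  R$3,413.42 + 28% × (R$22,170.00 − R$18,600.00) = R$3,413.42 + 28% × R$3,570.00 = R$4,413.02
Long-Term Care Levy: 6.36% × R$22,170.00 = R$1,410.01
Total: R$4,413.02 + R$1,410.01 = R$5,823.03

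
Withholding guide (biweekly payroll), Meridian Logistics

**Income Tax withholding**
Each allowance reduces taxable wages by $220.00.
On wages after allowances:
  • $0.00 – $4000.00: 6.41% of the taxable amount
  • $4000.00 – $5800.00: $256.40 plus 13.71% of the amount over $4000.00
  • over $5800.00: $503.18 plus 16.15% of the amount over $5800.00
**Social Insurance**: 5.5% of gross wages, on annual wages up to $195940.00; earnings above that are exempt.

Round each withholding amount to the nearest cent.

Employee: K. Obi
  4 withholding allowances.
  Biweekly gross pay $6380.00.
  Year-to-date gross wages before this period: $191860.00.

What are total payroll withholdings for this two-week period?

$686.45

Income Tax: taxable = $6380.00 − 4×$220.00 = $5500.00
  $256.40 + 13.71% × ($5500.00 − $4000.00) = $256.40 + 13.71% × $1500.00 = $462.05
Social Insurance: cap $195940.00 − YTD $191860.00 = $4080.00 subject; 5.5% × $4080.00 = $224.40
Total: $462.05 + $224.40 = $686.45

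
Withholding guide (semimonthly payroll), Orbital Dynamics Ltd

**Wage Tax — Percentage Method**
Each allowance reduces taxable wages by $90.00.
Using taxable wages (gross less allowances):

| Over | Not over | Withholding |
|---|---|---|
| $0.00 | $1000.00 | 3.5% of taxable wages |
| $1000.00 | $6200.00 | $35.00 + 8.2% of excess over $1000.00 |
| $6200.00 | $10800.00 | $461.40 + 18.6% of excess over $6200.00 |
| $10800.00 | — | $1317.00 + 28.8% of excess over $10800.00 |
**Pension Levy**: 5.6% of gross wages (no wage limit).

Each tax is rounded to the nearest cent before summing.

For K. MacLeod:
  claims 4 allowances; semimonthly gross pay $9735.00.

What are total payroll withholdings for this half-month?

Wage Tax: taxable = $9735.00 − 4×$90.00 = $9375.00
  $461.40 + 18.6% × ($9375.00 − $6200.00) = $461.40 + 18.6% × $3175.00 = $1051.95
Pension Levy: 5.6% × $9735.00 = $545.16
Total: $1051.95 + $545.16 = $1597.11

$1597.11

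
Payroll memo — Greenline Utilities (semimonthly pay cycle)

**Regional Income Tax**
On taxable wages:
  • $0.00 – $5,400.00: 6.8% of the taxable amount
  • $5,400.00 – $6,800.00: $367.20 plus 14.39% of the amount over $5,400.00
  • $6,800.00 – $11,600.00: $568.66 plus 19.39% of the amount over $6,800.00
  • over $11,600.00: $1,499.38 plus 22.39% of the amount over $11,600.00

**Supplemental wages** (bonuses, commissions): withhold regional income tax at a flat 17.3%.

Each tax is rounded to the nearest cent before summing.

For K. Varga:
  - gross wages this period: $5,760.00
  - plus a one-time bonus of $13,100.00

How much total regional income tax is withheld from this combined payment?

$2,685.30

Regional Income Tax: taxable = $5,760.00
  $367.20 + 14.39% × ($5,760.00 − $5,400.00) = $367.20 + 14.39% × $360.00 = $419.00
Supplemental (17.3% flat on bonus): 17.3% × $13,100.00 = $2,266.30
Total regional income tax: $419.00 + $2,266.30 = $2,685.30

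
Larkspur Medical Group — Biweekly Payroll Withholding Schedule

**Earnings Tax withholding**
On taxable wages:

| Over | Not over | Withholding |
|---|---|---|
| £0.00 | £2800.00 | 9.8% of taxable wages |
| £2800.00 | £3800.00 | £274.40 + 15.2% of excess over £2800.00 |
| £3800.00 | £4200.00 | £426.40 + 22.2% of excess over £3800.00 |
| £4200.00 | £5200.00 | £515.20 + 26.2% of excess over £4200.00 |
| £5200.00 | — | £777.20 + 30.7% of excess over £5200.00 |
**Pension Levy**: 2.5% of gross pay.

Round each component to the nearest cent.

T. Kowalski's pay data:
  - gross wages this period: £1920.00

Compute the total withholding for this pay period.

£236.16

Earnings Tax: taxable = £1920.00
  9.8% × £1920.00 = £188.16
Pension Levy: 2.5% × £1920.00 = £48.00
Total: £188.16 + £48.00 = £236.16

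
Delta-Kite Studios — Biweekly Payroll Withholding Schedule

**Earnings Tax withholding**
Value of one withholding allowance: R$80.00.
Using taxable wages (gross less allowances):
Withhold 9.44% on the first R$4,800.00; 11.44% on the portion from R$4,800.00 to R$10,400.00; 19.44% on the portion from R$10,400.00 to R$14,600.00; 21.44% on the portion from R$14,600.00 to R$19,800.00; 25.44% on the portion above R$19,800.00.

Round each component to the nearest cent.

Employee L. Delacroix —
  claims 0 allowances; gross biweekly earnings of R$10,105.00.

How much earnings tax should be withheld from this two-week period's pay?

Earnings Tax: taxable = R$10,105.00
  R$453.12 + 11.44% × (R$10,105.00 − R$4,800.00) = R$453.12 + 11.44% × R$5,305.00 = R$1,060.01

R$1,060.01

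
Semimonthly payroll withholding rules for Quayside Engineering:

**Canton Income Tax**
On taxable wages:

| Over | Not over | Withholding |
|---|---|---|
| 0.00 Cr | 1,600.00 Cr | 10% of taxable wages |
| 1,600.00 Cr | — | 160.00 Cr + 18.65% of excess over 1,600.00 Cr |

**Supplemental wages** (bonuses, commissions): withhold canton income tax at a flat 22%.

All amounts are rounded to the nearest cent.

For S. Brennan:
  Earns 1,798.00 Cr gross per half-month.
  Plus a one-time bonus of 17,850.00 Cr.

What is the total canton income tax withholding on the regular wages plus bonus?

Canton Income Tax: taxable = 1,798.00 Cr
  160.00 Cr + 18.65% × (1,798.00 Cr − 1,600.00 Cr) = 160.00 Cr + 18.65% × 198.00 Cr = 196.93 Cr
Supplemental (22% flat on bonus): 22% × 17,850.00 Cr = 3,927.00 Cr
Total canton income tax: 196.93 Cr + 3,927.00 Cr = 4,123.93 Cr

4,123.93 Cr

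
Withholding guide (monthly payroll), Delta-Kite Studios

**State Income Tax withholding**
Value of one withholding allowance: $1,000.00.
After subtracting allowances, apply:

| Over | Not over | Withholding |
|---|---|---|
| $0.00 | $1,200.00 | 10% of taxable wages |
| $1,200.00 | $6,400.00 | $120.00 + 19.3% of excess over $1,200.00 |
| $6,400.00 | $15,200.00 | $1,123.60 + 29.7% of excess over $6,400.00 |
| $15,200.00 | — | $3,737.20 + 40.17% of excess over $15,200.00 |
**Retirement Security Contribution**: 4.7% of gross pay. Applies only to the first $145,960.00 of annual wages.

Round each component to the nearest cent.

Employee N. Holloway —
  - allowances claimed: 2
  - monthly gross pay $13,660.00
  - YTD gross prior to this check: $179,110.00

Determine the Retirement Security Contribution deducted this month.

$0.00

Retirement Security Contribution: YTD $179,110.00 ≥ cap $145,960.00 → $0.00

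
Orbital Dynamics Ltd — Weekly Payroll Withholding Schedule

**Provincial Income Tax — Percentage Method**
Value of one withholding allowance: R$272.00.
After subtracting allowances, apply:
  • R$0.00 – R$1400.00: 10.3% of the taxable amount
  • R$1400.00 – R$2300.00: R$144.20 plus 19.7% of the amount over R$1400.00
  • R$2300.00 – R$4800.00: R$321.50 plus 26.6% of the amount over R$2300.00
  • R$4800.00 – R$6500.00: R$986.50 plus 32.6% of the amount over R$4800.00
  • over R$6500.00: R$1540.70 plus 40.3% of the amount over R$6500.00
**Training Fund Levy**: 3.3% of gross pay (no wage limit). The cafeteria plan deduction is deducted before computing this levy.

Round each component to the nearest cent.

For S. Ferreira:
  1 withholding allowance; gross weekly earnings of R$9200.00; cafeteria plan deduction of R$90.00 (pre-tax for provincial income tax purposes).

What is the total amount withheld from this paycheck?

Provincial Income Tax: taxable = R$9200.00 − R$90.00 − 1×R$272.00 = R$8838.00
  R$1540.70 + 40.3% × (R$8838.00 − R$6500.00) = R$1540.70 + 40.3% × R$2338.00 = R$2482.91
Training Fund Levy: 3.3% × R$9110.00 = R$300.63
Total: R$2482.91 + R$300.63 = R$2783.54

R$2783.54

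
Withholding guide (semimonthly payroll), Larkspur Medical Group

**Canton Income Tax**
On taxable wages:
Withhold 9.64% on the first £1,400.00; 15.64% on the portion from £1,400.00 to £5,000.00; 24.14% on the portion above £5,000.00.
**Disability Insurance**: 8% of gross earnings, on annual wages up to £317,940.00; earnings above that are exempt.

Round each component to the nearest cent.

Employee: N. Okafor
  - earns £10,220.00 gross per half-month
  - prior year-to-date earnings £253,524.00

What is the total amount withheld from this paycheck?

£2,775.71

Canton Income Tax: taxable = £10,220.00
  £698.00 + 24.14% × (£10,220.00 − £5,000.00) = £698.00 + 24.14% × £5,220.00 = £1,958.11
Disability Insurance: 8% × £10,220.00 = £817.60
Total: £1,958.11 + £817.60 = £2,775.71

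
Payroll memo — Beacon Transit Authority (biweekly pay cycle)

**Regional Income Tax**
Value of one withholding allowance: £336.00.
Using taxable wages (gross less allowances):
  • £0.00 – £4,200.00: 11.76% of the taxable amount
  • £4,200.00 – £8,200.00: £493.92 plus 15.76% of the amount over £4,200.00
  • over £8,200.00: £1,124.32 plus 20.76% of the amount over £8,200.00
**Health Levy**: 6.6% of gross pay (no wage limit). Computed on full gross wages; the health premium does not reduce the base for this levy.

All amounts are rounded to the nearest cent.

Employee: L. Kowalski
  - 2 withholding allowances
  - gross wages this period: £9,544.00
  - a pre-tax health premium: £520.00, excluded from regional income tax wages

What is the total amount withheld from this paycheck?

Regional Income Tax: taxable = £9,544.00 − £520.00 − 2×£336.00 = £8,352.00
  £1,124.32 + 20.76% × (£8,352.00 − £8,200.00) = £1,124.32 + 20.76% × £152.00 = £1,155.88
Health Levy: 6.6% × £9,544.00 = £629.90
Total: £1,155.88 + £629.90 = £1,785.78

£1,785.78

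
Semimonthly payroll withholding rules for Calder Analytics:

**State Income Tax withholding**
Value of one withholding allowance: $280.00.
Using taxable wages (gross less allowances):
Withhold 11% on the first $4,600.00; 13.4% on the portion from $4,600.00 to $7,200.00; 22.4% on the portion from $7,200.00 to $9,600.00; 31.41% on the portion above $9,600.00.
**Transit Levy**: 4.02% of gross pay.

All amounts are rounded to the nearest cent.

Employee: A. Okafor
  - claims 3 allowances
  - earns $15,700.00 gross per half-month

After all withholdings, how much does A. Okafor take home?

$12,024.69

State Income Tax: taxable = $15,700.00 − 3×$280.00 = $14,860.00
  $1,392.00 + 31.41% × ($14,860.00 − $9,600.00) = $1,392.00 + 31.41% × $5,260.00 = $3,044.17
Transit Levy: 4.02% × $15,700.00 = $631.14
Total withheld: $3,044.17 + $631.14 = $3,675.31
Net pay: $15,700.00 − $3,675.31 = $12,024.69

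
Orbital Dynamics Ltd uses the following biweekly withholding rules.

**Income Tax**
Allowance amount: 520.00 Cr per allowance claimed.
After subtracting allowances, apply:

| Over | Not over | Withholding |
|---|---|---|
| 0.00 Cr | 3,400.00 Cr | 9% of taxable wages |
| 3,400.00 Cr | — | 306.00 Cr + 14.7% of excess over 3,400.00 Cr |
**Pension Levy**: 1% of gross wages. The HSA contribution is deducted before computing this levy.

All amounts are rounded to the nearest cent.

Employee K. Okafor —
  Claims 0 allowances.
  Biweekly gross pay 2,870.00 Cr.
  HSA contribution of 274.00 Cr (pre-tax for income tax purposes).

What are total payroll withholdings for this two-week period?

259.60 Cr

Income Tax: taxable = 2,870.00 Cr − 274.00 Cr = 2,596.00 Cr
  9% × 2,596.00 Cr = 233.64 Cr
Pension Levy: 1% × 2,596.00 Cr = 25.96 Cr
Total: 233.64 Cr + 25.96 Cr = 259.60 Cr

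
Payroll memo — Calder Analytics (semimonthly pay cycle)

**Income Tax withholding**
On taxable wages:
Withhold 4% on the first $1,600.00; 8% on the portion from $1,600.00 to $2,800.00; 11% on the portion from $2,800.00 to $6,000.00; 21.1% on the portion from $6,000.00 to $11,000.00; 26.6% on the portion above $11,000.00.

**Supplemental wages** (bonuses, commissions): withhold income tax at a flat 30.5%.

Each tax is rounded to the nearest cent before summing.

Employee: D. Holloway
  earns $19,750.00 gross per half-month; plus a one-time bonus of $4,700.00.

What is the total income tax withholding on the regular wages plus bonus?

$5,328.00

Income Tax: taxable = $19,750.00
  $1,567.00 + 26.6% × ($19,750.00 − $11,000.00) = $1,567.00 + 26.6% × $8,750.00 = $3,894.50
Supplemental (30.5% flat on bonus): 30.5% × $4,700.00 = $1,433.50
Total income tax: $3,894.50 + $1,433.50 = $5,328.00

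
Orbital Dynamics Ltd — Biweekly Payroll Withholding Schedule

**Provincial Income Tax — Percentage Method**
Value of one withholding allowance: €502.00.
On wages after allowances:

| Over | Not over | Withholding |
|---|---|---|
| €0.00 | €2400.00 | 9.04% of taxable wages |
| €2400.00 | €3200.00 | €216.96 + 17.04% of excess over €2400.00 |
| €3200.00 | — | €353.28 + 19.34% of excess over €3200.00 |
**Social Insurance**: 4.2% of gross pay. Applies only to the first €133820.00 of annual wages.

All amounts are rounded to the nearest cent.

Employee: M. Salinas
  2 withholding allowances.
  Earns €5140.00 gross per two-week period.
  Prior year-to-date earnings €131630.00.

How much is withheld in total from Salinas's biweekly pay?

€626.28

Provincial Income Tax: taxable = €5140.00 − 2×€502.00 = €4136.00
  €353.28 + 19.34% × (€4136.00 − €3200.00) = €353.28 + 19.34% × €936.00 = €534.30
Social Insurance: cap €133820.00 − YTD €131630.00 = €2190.00 subject; 4.2% × €2190.00 = €91.98
Total: €534.30 + €91.98 = €626.28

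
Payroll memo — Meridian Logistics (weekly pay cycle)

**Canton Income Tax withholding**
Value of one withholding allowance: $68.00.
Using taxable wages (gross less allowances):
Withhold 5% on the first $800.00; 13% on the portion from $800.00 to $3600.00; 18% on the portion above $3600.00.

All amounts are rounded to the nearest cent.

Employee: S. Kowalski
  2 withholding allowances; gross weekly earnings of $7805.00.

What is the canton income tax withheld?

Canton Income Tax: taxable = $7805.00 − 2×$68.00 = $7669.00
  $404.00 + 18% × ($7669.00 − $3600.00) = $404.00 + 18% × $4069.00 = $1136.42

$1136.42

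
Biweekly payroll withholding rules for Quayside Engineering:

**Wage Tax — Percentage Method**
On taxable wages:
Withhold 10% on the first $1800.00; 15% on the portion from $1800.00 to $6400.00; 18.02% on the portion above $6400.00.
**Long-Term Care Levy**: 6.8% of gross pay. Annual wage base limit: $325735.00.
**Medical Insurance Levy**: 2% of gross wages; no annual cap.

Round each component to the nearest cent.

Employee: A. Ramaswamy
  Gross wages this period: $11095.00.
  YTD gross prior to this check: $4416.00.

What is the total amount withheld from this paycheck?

Wage Tax: taxable = $11095.00
  $870.00 + 18.02% × ($11095.00 − $6400.00) = $870.00 + 18.02% × $4695.00 = $1716.04
Long-Term Care Levy: 6.8% × $11095.00 = $754.46
Medical Insurance Levy: 2% × $11095.00 = $221.90
Total: $1716.04 + $754.46 + $221.90 = $2692.40

$2692.40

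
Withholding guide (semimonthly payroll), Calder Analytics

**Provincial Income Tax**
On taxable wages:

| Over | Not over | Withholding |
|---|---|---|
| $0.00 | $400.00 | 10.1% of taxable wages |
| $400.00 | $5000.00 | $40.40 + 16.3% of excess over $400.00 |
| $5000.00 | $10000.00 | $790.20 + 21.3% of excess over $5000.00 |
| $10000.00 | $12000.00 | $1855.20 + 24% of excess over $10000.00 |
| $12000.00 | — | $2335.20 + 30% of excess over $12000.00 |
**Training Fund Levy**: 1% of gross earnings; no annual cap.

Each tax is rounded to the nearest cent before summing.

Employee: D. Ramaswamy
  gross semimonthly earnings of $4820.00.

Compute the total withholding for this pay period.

Provincial Income Tax: taxable = $4820.00
  $40.40 + 16.3% × ($4820.00 − $400.00) = $40.40 + 16.3% × $4420.00 = $760.86
Training Fund Levy: 1% × $4820.00 = $48.20
Total: $760.86 + $48.20 = $809.06

$809.06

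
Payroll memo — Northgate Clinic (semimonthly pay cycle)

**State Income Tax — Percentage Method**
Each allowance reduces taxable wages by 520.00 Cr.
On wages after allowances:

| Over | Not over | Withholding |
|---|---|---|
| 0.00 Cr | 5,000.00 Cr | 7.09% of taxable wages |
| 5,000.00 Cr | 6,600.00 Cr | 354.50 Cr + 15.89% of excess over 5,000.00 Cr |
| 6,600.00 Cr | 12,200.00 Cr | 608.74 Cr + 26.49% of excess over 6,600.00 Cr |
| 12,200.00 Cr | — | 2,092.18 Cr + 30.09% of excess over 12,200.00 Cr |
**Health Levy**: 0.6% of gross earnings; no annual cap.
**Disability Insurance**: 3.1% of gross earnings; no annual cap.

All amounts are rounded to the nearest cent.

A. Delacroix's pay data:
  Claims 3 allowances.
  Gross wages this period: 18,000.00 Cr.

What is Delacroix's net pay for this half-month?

State Income Tax: taxable = 18,000.00 Cr − 3×520.00 Cr = 16,440.00 Cr
  2,092.18 Cr + 30.09% × (16,440.00 Cr − 12,200.00 Cr) = 2,092.18 Cr + 30.09% × 4,240.00 Cr = 3,368.00 Cr
Health Levy: 0.6% × 18,000.00 Cr = 108.00 Cr
Disability Insurance: 3.1% × 18,000.00 Cr = 558.00 Cr
Total withheld: 3,368.00 Cr + 108.00 Cr + 558.00 Cr = 4,034.00 Cr
Net pay: 18,000.00 Cr − 4,034.00 Cr = 13,966.00 Cr

13,966.00 Cr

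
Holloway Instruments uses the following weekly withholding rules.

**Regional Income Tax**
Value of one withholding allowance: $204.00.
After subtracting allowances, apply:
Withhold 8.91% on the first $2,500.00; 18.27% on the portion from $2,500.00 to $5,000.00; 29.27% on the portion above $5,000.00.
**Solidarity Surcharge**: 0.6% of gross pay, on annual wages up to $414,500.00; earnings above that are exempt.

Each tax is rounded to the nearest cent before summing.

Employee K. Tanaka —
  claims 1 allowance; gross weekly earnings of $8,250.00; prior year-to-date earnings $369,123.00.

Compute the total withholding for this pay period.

$1,620.56

Regional Income Tax: taxable = $8,250.00 − 1×$204.00 = $8,046.00
  $679.50 + 29.27% × ($8,046.00 − $5,000.00) = $679.50 + 29.27% × $3,046.00 = $1,571.06
Solidarity Surcharge: 0.6% × $8,250.00 = $49.50
Total: $1,571.06 + $49.50 = $1,620.56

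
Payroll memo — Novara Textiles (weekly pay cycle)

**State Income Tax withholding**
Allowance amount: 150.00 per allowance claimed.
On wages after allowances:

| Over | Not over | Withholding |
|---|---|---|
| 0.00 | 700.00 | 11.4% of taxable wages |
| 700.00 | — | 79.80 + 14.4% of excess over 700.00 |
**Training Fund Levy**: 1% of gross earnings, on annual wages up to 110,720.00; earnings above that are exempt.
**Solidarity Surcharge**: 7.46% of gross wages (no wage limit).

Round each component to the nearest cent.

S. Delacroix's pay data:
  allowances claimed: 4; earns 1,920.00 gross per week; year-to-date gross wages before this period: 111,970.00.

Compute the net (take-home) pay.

1,607.69

State Income Tax: taxable = 1,920.00 − 4×150.00 = 1,320.00
  79.80 + 14.4% × (1,320.00 − 700.00) = 79.80 + 14.4% × 620.00 = 169.08
Training Fund Levy: YTD 111,970.00 ≥ cap 110,720.00 → 0.00
Solidarity Surcharge: 7.46% × 1,920.00 = 143.23
Total withheld: 169.08 + 0.00 + 143.23 = 312.31
Net pay: 1,920.00 − 312.31 = 1,607.69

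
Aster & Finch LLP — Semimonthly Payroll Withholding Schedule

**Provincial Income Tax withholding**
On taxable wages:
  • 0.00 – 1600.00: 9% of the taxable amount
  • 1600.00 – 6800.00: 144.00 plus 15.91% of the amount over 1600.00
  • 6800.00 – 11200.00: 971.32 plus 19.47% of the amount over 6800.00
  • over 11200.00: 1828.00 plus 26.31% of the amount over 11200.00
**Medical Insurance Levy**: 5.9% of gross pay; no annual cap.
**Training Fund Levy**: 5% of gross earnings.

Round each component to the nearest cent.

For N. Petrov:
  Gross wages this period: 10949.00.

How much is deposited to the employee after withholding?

Provincial Income Tax: taxable = 10949.00
  971.32 + 19.47% × (10949.00 − 6800.00) = 971.32 + 19.47% × 4149.00 = 1779.13
Medical Insurance Levy: 5.9% × 10949.00 = 645.99
Training Fund Levy: 5% × 10949.00 = 547.45
Total withheld: 1779.13 + 645.99 + 547.45 = 2972.57
Net pay: 10949.00 − 2972.57 = 7976.43

7976.43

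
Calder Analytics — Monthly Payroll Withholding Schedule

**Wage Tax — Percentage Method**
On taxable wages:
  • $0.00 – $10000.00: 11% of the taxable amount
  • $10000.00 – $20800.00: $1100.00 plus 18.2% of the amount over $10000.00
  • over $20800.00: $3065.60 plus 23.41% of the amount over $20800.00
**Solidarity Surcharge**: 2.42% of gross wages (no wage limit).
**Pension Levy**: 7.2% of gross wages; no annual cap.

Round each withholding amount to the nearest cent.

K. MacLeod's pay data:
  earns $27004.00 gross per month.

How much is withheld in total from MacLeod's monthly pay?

Wage Tax: taxable = $27004.00
  $3065.60 + 23.41% × ($27004.00 − $20800.00) = $3065.60 + 23.41% × $6204.00 = $4517.96
Solidarity Surcharge: 2.42% × $27004.00 = $653.50
Pension Levy: 7.2% × $27004.00 = $1944.29
Total: $4517.96 + $653.50 + $1944.29 = $7115.75

$7115.75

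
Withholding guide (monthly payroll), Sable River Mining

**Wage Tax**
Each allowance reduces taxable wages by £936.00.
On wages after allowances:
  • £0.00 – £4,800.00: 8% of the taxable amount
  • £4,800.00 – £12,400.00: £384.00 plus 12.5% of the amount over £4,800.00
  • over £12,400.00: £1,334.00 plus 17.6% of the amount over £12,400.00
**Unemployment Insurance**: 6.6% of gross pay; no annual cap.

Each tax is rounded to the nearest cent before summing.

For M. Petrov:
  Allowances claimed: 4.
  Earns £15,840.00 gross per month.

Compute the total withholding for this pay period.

Wage Tax: taxable = £15,840.00 − 4×£936.00 = £12,096.00
  £384.00 + 12.5% × (£12,096.00 − £4,800.00) = £384.00 + 12.5% × £7,296.00 = £1,296.00
Unemployment Insurance: 6.6% × £15,840.00 = £1,045.44
Total: £1,296.00 + £1,045.44 = £2,341.44

£2,341.44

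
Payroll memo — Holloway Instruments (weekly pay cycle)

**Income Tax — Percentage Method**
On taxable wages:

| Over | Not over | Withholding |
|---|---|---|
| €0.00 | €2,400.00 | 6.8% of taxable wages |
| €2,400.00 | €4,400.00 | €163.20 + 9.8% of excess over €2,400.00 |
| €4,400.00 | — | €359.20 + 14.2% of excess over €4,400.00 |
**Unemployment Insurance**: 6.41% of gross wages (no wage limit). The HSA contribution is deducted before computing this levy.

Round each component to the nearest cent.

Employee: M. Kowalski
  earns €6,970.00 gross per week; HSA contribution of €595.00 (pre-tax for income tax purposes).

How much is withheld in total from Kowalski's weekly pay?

Income Tax: taxable = €6,970.00 − €595.00 = €6,375.00
  €359.20 + 14.2% × (€6,375.00 − €4,400.00) = €359.20 + 14.2% × €1,975.00 = €639.65
Unemployment Insurance: 6.41% × €6,375.00 = €408.64
Total: €639.65 + €408.64 = €1,048.29

€1,048.29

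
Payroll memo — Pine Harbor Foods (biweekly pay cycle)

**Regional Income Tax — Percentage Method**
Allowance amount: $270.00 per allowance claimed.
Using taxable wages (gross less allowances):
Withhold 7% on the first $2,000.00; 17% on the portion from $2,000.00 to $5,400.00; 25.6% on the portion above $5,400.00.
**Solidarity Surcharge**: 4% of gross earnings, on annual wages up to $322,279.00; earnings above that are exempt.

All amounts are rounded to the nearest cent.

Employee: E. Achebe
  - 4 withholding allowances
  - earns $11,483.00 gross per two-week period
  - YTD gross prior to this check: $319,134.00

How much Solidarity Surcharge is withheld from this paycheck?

Solidarity Surcharge: cap $322,279.00 − YTD $319,134.00 = $3,145.00 subject; 4% × $3,145.00 = $125.80

$125.80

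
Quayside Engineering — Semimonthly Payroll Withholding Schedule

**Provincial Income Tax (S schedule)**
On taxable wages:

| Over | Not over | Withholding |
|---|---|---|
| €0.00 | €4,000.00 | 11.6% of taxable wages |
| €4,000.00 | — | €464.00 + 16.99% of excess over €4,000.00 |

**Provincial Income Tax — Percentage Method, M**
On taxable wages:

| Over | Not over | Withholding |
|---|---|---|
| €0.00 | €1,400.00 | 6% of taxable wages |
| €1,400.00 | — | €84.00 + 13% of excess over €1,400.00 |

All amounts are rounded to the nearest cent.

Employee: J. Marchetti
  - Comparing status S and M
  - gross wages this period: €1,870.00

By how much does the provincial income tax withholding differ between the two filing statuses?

€71.82

Provincial Income Tax (S): taxable = €1,870.00
  11.6% × €1,870.00 = €216.92
Provincial Income Tax (M): taxable = €1,870.00
  €84.00 + 13% × (€1,870.00 − €1,400.00) = €84.00 + 13% × €470.00 = €145.10
Difference: |€216.92 − €145.10| = €71.82 (higher under S)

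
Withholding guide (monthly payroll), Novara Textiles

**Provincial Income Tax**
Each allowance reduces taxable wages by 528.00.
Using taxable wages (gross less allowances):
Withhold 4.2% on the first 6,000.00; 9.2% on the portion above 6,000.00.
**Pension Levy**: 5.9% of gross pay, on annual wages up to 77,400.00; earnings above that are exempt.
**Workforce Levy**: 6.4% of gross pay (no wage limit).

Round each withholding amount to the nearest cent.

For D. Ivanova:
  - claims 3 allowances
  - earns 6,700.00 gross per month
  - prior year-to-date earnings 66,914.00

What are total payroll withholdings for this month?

1,038.97

Provincial Income Tax: taxable = 6,700.00 − 3×528.00 = 5,116.00
  4.2% × 5,116.00 = 214.87
Pension Levy: 5.9% × 6,700.00 = 395.30
Workforce Levy: 6.4% × 6,700.00 = 428.80
Total: 214.87 + 395.30 + 428.80 = 1,038.97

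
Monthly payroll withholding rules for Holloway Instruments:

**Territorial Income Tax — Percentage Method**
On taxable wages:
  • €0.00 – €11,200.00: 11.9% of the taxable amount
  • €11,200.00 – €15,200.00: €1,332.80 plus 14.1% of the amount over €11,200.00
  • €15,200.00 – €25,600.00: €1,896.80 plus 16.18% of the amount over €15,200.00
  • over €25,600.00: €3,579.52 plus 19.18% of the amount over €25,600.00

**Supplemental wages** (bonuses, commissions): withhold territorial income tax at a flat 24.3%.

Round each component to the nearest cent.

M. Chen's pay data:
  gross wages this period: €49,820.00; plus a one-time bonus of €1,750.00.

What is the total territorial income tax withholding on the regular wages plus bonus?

€8,650.17

Territorial Income Tax: taxable = €49,820.00
  €3,579.52 + 19.18% × (€49,820.00 − €25,600.00) = €3,579.52 + 19.18% × €24,220.00 = €8,224.92
Supplemental (24.3% flat on bonus): 24.3% × €1,750.00 = €425.25
Total territorial income tax: €8,224.92 + €425.25 = €8,650.17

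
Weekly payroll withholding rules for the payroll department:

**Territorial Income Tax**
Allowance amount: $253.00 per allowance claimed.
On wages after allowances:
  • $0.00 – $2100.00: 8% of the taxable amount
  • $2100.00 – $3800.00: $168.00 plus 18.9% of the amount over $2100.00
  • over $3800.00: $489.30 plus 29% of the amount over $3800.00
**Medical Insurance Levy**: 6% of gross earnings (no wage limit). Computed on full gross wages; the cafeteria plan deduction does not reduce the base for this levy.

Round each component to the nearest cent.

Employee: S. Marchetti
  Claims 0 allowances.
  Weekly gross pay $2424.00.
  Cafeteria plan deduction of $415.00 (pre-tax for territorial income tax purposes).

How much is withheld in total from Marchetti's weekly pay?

$306.16

Territorial Income Tax: taxable = $2424.00 − $415.00 = $2009.00
  8% × $2009.00 = $160.72
Medical Insurance Levy: 6% × $2424.00 = $145.44
Total: $160.72 + $145.44 = $306.16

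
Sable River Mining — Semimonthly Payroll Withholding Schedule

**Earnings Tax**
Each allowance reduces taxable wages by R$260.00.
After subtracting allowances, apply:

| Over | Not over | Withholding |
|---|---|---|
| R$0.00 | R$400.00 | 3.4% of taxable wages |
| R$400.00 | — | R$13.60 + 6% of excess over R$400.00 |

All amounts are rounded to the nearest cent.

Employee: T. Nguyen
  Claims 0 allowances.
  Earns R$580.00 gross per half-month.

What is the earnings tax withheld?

Earnings Tax: taxable = R$580.00
  R$13.60 + 6% × (R$580.00 − R$400.00) = R$13.60 + 6% × R$180.00 = R$24.40

R$24.40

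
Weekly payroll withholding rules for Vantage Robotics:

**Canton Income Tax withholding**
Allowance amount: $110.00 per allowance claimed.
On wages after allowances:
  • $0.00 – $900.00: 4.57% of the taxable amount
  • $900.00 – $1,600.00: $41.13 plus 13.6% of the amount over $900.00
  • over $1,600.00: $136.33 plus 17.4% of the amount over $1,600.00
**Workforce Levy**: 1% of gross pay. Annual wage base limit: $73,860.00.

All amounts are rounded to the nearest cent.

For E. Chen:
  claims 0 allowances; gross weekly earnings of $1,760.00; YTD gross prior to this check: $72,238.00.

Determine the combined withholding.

$180.39

Canton Income Tax: taxable = $1,760.00
  $136.33 + 17.4% × ($1,760.00 − $1,600.00) = $136.33 + 17.4% × $160.00 = $164.17
Workforce Levy: cap $73,860.00 − YTD $72,238.00 = $1,622.00 subject; 1% × $1,622.00 = $16.22
Total: $164.17 + $16.22 = $180.39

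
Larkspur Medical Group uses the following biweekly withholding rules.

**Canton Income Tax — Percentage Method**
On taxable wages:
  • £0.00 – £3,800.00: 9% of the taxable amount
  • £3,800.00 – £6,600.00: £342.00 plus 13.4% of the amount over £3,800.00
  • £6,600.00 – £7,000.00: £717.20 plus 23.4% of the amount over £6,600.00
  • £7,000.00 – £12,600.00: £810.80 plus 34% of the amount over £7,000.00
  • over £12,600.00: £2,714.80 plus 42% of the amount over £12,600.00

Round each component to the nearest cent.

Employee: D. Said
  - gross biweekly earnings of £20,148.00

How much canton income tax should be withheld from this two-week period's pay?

Canton Income Tax: taxable = £20,148.00
  £2,714.80 + 42% × (£20,148.00 − £12,600.00) = £2,714.80 + 42% × £7,548.00 = £5,884.96

£5,884.96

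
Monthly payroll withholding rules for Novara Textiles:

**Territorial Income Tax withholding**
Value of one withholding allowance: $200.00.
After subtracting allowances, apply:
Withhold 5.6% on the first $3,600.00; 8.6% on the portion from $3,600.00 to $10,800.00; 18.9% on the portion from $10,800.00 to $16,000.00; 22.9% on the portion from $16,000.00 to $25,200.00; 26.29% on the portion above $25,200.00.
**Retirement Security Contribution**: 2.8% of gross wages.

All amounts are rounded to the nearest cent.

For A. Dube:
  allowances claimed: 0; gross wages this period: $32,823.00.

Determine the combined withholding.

$6,833.53

Territorial Income Tax: taxable = $32,823.00
  $3,910.40 + 26.29% × ($32,823.00 − $25,200.00) = $3,910.40 + 26.29% × $7,623.00 = $5,914.49
Retirement Security Contribution: 2.8% × $32,823.00 = $919.04
Total: $5,914.49 + $919.04 = $6,833.53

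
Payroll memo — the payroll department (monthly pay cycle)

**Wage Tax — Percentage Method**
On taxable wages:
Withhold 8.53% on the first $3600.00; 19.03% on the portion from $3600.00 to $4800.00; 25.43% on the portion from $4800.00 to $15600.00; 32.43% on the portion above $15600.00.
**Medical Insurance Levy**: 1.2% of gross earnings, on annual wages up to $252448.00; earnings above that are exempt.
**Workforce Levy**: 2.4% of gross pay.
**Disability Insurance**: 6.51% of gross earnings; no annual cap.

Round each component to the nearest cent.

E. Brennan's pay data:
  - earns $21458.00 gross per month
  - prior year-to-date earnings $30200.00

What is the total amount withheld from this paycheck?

$7351.04

Wage Tax: taxable = $21458.00
  $3281.88 + 32.43% × ($21458.00 − $15600.00) = $3281.88 + 32.43% × $5858.00 = $5181.63
Medical Insurance Levy: 1.2% × $21458.00 = $257.50
Workforce Levy: 2.4% × $21458.00 = $514.99
Disability Insurance: 6.51% × $21458.00 = $1396.92
Total: $5181.63 + $257.50 + $514.99 + $1396.92 = $7351.04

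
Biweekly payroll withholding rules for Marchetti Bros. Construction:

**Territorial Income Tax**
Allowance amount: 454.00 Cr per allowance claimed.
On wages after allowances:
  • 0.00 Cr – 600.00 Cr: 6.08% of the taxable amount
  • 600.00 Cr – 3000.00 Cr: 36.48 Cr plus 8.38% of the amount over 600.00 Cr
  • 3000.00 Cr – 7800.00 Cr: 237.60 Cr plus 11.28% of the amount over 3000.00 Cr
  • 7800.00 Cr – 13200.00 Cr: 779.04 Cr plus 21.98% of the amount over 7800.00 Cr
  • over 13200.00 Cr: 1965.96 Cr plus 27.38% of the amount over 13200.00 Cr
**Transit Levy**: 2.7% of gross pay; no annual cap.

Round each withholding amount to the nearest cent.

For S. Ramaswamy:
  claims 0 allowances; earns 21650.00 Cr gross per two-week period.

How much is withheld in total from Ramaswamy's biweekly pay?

4864.12 Cr

Territorial Income Tax: taxable = 21650.00 Cr
  1965.96 Cr + 27.38% × (21650.00 Cr − 13200.00 Cr) = 1965.96 Cr + 27.38% × 8450.00 Cr = 4279.57 Cr
Transit Levy: 2.7% × 21650.00 Cr = 584.55 Cr
Total: 4279.57 Cr + 584.55 Cr = 4864.12 Cr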